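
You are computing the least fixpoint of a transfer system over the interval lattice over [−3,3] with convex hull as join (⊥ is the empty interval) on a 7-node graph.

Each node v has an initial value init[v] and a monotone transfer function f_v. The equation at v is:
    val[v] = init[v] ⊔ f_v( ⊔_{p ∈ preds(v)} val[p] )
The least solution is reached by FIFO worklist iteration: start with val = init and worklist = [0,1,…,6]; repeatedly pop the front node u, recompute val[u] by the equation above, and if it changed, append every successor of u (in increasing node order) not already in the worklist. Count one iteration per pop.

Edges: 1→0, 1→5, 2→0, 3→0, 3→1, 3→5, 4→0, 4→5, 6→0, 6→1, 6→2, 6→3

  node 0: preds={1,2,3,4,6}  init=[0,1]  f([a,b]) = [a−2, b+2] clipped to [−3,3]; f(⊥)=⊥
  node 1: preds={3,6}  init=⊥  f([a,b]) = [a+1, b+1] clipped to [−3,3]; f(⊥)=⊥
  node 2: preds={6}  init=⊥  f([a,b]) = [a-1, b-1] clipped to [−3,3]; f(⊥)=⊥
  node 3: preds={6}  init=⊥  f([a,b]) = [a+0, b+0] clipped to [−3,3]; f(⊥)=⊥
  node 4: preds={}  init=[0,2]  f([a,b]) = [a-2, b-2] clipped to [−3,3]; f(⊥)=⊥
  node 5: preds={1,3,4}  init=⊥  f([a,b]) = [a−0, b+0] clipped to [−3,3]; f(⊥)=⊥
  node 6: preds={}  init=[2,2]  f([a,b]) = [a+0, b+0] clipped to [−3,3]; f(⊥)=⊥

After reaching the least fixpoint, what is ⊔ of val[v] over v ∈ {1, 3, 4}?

[0,3]

Iteration log — 9 steps:
  step 1. node 0  ⊔preds=[0,2]  new=[-2,3]  old=[0,1]  +wl: 
  step 2. node 1  ⊔preds=[2,2]  new=[3,3]  old=⊥  +wl: 0
  step 3. node 2  ⊔preds=[2,2]  new=[1,1]  old=⊥  +wl: 
  step 4. node 3  ⊔preds=[2,2]  new=[2,2]  old=⊥  +wl: 1
  step 5. node 4  ⊔preds=⊥  new=[0,2]  stable
  step 6. node 5  ⊔preds=[0,3]  new=[0,3]  old=⊥  +wl: 
  step 7. node 6  ⊔preds=⊥  new=[2,2]  stable
  step 8. node 0  ⊔preds=[0,3]  new=[-2,3]  stable
  step 9. node 1  ⊔preds=[2,2]  new=[3,3]  stable

Least fixpoint reached:
  node 0: [-2,3]
  node 1: [3,3]
  node 2: [1,1]
  node 3: [2,2]
  node 4: [0,2]
  node 5: [0,3]
  node 6: [2,2]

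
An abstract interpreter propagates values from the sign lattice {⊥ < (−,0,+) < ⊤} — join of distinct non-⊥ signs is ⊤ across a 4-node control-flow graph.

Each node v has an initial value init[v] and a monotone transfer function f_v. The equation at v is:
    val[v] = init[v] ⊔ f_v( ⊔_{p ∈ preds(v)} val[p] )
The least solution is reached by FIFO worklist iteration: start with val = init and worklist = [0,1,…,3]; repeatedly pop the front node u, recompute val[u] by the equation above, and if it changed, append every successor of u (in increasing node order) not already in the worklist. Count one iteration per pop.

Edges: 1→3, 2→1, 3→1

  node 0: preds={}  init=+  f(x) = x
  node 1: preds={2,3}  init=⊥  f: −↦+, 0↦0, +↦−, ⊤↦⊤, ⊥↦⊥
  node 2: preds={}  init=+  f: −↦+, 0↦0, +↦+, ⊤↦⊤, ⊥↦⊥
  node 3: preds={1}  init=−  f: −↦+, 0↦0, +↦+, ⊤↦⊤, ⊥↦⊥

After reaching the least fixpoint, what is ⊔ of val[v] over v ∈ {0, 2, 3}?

Trace (5 dequeues):
  [1] u=0 | in ⊥ | out + | ==
  [2] u=1 | in ⊤ | out ⊤ | prev ⊥ | push {}
  [3] u=2 | in ⊥ | out + | ==
  [4] u=3 | in ⊤ | out ⊤ | prev − | push {1}
  [5] u=1 | in ⊤ | out ⊤ | ==

Converged values:
  [0] +
  [1] ⊤
  [2] +
  [3] ⊤

⊤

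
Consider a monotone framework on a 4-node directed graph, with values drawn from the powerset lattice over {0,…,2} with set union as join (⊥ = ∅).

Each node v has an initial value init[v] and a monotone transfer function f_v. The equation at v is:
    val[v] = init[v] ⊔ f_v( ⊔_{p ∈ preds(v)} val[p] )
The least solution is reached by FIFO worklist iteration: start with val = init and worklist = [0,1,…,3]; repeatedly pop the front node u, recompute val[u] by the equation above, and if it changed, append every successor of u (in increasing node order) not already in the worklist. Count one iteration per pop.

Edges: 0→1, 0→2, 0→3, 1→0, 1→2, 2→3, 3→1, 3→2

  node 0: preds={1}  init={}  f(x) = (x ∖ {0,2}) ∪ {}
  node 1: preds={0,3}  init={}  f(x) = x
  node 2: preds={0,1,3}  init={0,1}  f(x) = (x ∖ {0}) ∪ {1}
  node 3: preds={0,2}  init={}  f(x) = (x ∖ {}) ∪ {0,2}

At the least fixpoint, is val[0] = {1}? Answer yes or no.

yes

Worklist (10 pops):
  #1 pop 0: in={} → {} (no change)
  #2 pop 1: in={} → {} (no change)
  #3 pop 2: in={} → {0,1} (no change)
  #4 pop 3: in={0,1} → {0,1,2} (was {}); enqueue [1,2]
  #5 pop 1: in={0,1,2} → {0,1,2} (was {}); enqueue [0]
  #6 pop 2: in={0,1,2} → {0,1,2} (was {0,1}); enqueue [3]
  #7 pop 0: in={0,1,2} → {1} (was {}); enqueue [1,2]
  #8 pop 3: in={0,1,2} → {0,1,2} (no change)
  #9 pop 1: in={0,1,2} → {0,1,2} (no change)
  #10 pop 2: in={0,1,2} → {0,1,2} (no change)

Fixpoint:
  val[0] = {1}
  val[1] = {0,1,2}
  val[2] = {0,1,2}
  val[3] = {0,1,2}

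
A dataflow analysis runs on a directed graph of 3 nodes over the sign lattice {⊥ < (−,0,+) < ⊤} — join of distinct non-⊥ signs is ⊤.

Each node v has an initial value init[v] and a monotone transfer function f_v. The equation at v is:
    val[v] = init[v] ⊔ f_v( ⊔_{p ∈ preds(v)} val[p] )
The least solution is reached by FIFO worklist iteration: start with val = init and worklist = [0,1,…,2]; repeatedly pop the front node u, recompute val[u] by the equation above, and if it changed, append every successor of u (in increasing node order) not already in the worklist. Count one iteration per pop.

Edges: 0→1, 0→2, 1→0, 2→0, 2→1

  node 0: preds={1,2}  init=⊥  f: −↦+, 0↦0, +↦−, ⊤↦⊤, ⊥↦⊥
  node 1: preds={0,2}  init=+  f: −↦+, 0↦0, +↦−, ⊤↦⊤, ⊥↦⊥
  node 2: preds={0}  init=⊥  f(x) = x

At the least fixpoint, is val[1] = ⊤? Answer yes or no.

yes

Iteration log — 8 steps:
  step 1. node 0  ⊔preds=+  new=−  old=⊥  +wl: 
  step 2. node 1  ⊔preds=−  new=+  stable
  step 3. node 2  ⊔preds=−  new=−  old=⊥  +wl: 0,1
  step 4. node 0  ⊔preds=⊤  new=⊤  old=−  +wl: 2
  step 5. node 1  ⊔preds=⊤  new=⊤  old=+  +wl: 0
  step 6. node 2  ⊔preds=⊤  new=⊤  old=−  +wl: 1
  step 7. node 0  ⊔preds=⊤  new=⊤  stable
  step 8. node 1  ⊔preds=⊤  new=⊤  stable

Least fixpoint reached:
  node 0: ⊤
  node 1: ⊤
  node 2: ⊤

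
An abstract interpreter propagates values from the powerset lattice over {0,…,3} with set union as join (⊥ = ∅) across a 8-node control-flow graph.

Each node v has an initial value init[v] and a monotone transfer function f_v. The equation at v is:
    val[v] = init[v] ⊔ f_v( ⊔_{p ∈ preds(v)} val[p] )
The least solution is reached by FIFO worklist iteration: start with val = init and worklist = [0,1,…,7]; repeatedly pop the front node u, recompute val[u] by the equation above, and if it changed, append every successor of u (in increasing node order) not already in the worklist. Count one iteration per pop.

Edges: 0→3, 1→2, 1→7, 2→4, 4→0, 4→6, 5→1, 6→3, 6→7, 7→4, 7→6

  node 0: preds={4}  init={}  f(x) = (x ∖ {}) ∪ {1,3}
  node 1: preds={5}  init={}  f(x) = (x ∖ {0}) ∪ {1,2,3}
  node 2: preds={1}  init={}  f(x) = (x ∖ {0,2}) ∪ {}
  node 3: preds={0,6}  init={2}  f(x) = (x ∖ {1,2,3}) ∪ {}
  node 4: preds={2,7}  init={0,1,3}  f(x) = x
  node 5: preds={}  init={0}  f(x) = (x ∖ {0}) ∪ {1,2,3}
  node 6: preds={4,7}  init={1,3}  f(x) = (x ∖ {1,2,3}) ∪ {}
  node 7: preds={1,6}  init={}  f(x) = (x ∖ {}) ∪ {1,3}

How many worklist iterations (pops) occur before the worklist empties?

Worklist (14 pops):
  #1 pop 0: in={0,1,3} → {0,1,3} (was {}); enqueue []
  #2 pop 1: in={0} → {1,2,3} (was {}); enqueue []
  #3 pop 2: in={1,2,3} → {1,3} (was {}); enqueue []
  #4 pop 3: in={0,1,3} → {0,2} (was {2}); enqueue []
  #5 pop 4: in={1,3} → {0,1,3} (no change)
  #6 pop 5: in={} → {0,1,2,3} (was {0}); enqueue [1]
  #7 pop 6: in={0,1,3} → {0,1,3} (was {1,3}); enqueue [3]
  #8 pop 7: in={0,1,2,3} → {0,1,2,3} (was {}); enqueue [4,6]
  #9 pop 1: in={0,1,2,3} → {1,2,3} (no change)
  #10 pop 3: in={0,1,3} → {0,2} (no change)
  #11 pop 4: in={0,1,2,3} → {0,1,2,3} (was {0,1,3}); enqueue [0]
  #12 pop 6: in={0,1,2,3} → {0,1,3} (no change)
  #13 pop 0: in={0,1,2,3} → {0,1,2,3} (was {0,1,3}); enqueue [3]
  #14 pop 3: in={0,1,2,3} → {0,2} (no change)

Fixpoint:
  val[0] = {0,1,2,3}
  val[1] = {1,2,3}
  val[2] = {1,3}
  val[3] = {0,2}
  val[4] = {0,1,2,3}
  val[5] = {0,1,2,3}
  val[6] = {0,1,3}
  val[7] = {0,1,2,3}

14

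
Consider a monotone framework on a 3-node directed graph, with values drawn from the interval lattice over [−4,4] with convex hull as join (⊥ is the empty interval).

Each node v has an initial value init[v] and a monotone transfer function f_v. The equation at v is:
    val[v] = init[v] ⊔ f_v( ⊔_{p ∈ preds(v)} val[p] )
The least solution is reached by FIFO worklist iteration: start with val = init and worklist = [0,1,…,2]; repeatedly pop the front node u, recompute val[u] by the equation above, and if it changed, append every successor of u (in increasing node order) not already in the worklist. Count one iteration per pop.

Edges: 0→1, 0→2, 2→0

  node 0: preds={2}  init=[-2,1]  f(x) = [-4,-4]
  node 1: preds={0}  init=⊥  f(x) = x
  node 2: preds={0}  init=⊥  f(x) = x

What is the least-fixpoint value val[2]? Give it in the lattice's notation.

[-4,1]

Worklist (4 pops):
  #1 pop 0: in=⊥ → [-4,1] (was [-2,1]); enqueue []
  #2 pop 1: in=[-4,1] → [-4,1] (was ⊥); enqueue []
  #3 pop 2: in=[-4,1] → [-4,1] (was ⊥); enqueue [0]
  #4 pop 0: in=[-4,1] → [-4,1] (no change)

Fixpoint:
  val[0] = [-4,1]
  val[1] = [-4,1]
  val[2] = [-4,1]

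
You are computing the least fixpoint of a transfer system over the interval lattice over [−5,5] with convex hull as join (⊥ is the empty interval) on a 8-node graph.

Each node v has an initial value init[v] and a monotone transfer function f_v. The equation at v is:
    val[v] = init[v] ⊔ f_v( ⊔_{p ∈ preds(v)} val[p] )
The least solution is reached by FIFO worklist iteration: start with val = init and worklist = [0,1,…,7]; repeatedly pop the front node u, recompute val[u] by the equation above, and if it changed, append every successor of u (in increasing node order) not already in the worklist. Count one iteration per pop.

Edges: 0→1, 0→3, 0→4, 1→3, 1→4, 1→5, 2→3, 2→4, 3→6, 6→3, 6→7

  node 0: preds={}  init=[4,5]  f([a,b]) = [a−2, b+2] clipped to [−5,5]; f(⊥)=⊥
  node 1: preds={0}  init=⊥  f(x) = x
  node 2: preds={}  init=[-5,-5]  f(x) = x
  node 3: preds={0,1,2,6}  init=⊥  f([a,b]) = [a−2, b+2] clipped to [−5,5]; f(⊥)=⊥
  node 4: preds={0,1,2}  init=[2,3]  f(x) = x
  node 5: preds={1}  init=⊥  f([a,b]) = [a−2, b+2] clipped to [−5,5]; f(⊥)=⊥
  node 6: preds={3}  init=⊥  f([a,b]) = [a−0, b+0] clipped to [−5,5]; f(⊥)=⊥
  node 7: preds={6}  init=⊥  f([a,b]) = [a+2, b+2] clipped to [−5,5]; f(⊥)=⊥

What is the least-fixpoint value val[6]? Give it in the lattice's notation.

[-5,5]

Worklist (9 pops):
  #1 pop 0: in=⊥ → [4,5] (no change)
  #2 pop 1: in=[4,5] → [4,5] (was ⊥); enqueue []
  #3 pop 2: in=⊥ → [-5,-5] (no change)
  #4 pop 3: in=[-5,5] → [-5,5] (was ⊥); enqueue []
  #5 pop 4: in=[-5,5] → [-5,5] (was [2,3]); enqueue []
  #6 pop 5: in=[4,5] → [2,5] (was ⊥); enqueue []
  #7 pop 6: in=[-5,5] → [-5,5] (was ⊥); enqueue [3]
  #8 pop 7: in=[-5,5] → [-3,5] (was ⊥); enqueue []
  #9 pop 3: in=[-5,5] → [-5,5] (no change)

Fixpoint:
  val[0] = [4,5]
  val[1] = [4,5]
  val[2] = [-5,-5]
  val[3] = [-5,5]
  val[4] = [-5,5]
  val[5] = [2,5]
  val[6] = [-5,5]
  val[7] = [-3,5]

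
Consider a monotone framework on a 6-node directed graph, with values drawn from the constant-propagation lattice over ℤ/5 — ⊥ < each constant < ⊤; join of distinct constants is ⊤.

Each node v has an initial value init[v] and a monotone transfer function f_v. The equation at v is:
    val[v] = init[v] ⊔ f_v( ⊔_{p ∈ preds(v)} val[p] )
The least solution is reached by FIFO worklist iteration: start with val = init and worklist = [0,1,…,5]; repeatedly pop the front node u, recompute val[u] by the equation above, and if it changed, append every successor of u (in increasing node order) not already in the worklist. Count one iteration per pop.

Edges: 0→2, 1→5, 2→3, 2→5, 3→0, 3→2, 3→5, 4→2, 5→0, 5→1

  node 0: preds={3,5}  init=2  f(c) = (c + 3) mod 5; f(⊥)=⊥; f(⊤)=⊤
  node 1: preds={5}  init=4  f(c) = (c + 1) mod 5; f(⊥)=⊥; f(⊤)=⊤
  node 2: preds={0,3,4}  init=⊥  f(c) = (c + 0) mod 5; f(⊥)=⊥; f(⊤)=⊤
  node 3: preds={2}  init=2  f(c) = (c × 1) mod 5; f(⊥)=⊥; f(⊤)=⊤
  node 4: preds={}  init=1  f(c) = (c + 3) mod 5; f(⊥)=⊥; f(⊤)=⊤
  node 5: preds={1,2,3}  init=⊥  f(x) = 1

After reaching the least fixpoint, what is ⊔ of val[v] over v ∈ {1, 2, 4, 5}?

⊤

Worklist (10 pops):
  #1 pop 0: in=2 → ⊤ (was 2); enqueue []
  #2 pop 1: in=⊥ → 4 (no change)
  #3 pop 2: in=⊤ → ⊤ (was ⊥); enqueue []
  #4 pop 3: in=⊤ → ⊤ (was 2); enqueue [0,2]
  #5 pop 4: in=⊥ → 1 (no change)
  #6 pop 5: in=⊤ → 1 (was ⊥); enqueue [1]
  #7 pop 0: in=⊤ → ⊤ (no change)
  #8 pop 2: in=⊤ → ⊤ (no change)
  #9 pop 1: in=1 → ⊤ (was 4); enqueue [5]
  #10 pop 5: in=⊤ → 1 (no change)

Fixpoint:
  val[0] = ⊤
  val[1] = ⊤
  val[2] = ⊤
  val[3] = ⊤
  val[4] = 1
  val[5] = 1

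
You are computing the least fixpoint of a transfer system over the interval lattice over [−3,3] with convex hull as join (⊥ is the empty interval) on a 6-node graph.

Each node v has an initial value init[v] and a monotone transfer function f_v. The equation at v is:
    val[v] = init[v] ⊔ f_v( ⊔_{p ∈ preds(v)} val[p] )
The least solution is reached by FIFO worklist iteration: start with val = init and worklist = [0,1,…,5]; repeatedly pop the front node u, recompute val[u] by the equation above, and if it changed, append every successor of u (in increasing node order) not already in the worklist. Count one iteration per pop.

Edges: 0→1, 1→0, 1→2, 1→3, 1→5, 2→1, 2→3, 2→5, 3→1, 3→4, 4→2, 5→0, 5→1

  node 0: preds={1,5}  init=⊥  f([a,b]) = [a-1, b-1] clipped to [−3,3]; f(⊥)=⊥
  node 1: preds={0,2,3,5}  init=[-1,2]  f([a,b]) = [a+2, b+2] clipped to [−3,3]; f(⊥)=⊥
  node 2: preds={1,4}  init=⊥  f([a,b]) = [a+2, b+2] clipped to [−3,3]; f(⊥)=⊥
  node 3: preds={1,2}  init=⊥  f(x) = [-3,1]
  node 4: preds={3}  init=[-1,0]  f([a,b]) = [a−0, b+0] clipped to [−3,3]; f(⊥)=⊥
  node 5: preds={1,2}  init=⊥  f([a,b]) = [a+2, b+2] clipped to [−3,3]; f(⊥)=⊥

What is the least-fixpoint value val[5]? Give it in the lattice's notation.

[1,3]

Worklist (12 pops):
  #1 pop 0: in=[-1,2] → [-2,1] (was ⊥); enqueue []
  #2 pop 1: in=[-2,1] → [-1,3] (was [-1,2]); enqueue [0]
  #3 pop 2: in=[-1,3] → [1,3] (was ⊥); enqueue [1]
  #4 pop 3: in=[-1,3] → [-3,1] (was ⊥); enqueue []
  #5 pop 4: in=[-3,1] → [-3,1] (was [-1,0]); enqueue [2]
  #6 pop 5: in=[-1,3] → [1,3] (was ⊥); enqueue []
  #7 pop 0: in=[-1,3] → [-2,2] (was [-2,1]); enqueue []
  #8 pop 1: in=[-3,3] → [-1,3] (no change)
  #9 pop 2: in=[-3,3] → [-1,3] (was [1,3]); enqueue [1,3,5]
  #10 pop 1: in=[-3,3] → [-1,3] (no change)
  #11 pop 3: in=[-1,3] → [-3,1] (no change)
  #12 pop 5: in=[-1,3] → [1,3] (no change)

Fixpoint:
  val[0] = [-2,2]
  val[1] = [-1,3]
  val[2] = [-1,3]
  val[3] = [-3,1]
  val[4] = [-3,1]
  val[5] = [1,3]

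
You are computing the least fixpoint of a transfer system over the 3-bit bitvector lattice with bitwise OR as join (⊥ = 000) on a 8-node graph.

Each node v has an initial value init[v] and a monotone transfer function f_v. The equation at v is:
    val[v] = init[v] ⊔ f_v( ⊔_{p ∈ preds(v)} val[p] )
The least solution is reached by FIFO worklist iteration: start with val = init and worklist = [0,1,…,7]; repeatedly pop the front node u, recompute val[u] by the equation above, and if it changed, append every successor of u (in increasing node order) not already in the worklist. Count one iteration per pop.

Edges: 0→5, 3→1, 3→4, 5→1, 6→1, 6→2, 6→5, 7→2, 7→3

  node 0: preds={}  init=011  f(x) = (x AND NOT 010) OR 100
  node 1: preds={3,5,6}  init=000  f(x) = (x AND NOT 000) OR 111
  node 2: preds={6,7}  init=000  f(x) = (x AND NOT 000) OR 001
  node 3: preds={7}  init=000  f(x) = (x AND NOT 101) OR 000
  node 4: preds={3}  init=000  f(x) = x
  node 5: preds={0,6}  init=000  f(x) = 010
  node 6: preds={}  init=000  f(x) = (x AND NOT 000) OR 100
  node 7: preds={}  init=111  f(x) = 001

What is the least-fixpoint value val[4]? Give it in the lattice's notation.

010

Iteration log — 11 steps:
  step 1. node 0  ⊔preds=000  new=111  old=011  +wl: 
  step 2. node 1  ⊔preds=000  new=111  old=000  +wl: 
  step 3. node 2  ⊔preds=111  new=111  old=000  +wl: 
  step 4. node 3  ⊔preds=111  new=010  old=000  +wl: 1
  step 5. node 4  ⊔preds=010  new=010  old=000  +wl: 
  step 6. node 5  ⊔preds=111  new=010  old=000  +wl: 
  step 7. node 6  ⊔preds=000  new=100  old=000  +wl: 2,5
  step 8. node 7  ⊔preds=000  new=111  stable
  step 9. node 1  ⊔preds=110  new=111  stable
  step 10. node 2  ⊔preds=111  new=111  stable
  step 11. node 5  ⊔preds=111  new=010  stable

Least fixpoint reached:
  node 0: 111
  node 1: 111
  node 2: 111
  node 3: 010
  node 4: 010
  node 5: 010
  node 6: 100
  node 7: 111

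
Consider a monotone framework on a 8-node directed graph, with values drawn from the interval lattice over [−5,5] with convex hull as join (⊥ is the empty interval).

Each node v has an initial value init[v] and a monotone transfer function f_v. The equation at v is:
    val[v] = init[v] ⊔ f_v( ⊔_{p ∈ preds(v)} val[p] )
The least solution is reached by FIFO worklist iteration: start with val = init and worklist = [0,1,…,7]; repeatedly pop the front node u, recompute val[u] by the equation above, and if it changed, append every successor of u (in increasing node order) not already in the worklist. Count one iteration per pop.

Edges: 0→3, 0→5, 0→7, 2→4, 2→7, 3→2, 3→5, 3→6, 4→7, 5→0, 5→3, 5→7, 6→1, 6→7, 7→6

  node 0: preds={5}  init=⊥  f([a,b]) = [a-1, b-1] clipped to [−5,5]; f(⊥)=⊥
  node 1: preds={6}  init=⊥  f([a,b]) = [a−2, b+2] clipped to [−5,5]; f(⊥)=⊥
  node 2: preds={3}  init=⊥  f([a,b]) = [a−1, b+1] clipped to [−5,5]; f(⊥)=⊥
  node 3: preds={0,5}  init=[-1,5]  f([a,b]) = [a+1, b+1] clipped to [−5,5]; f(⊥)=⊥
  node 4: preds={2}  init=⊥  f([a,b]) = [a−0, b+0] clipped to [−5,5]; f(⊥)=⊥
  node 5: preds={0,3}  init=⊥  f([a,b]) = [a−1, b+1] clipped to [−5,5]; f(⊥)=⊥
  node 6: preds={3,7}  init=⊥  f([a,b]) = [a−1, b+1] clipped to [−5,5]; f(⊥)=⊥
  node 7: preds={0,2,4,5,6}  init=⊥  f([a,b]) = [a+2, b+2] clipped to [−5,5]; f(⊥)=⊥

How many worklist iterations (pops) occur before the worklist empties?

Trace (30 dequeues):
  [1] u=0 | in ⊥ | out ⊥ | ==
  [2] u=1 | in ⊥ | out ⊥ | ==
  [3] u=2 | in [-1,5] | out [-2,5] | prev ⊥ | push {}
  [4] u=3 | in ⊥ | out [-1,5] | ==
  [5] u=4 | in [-2,5] | out [-2,5] | prev ⊥ | push {}
  [6] u=5 | in [-1,5] | out [-2,5] | prev ⊥ | push {0,3}
  [7] u=6 | in [-1,5] | out [-2,5] | prev ⊥ | push {1}
  [8] u=7 | in [-2,5] | out [0,5] | prev ⊥ | push {6}
  [9] u=0 | in [-2,5] | out [-3,4] | prev ⊥ | push {5,7}
  [10] u=3 | in [-3,5] | out [-2,5] | prev [-1,5] | push {2}
  [11] u=1 | in [-2,5] | out [-4,5] | prev ⊥ | push {}
  [12] u=6 | in [-2,5] | out [-3,5] | prev [-2,5] | push {1}
  [13] u=5 | in [-3,5] | out [-4,5] | prev [-2,5] | push {0,3}
  [14] u=7 | in [-4,5] | out [-2,5] | prev [0,5] | push {6}
  [15] u=2 | in [-2,5] | out [-3,5] | prev [-2,5] | push {4,7}
  [16] u=1 | in [-3,5] | out [-5,5] | prev [-4,5] | push {}
  [17] u=0 | in [-4,5] | out [-5,4] | prev [-3,4] | push {5}
  [18] u=3 | in [-5,5] | out [-4,5] | prev [-2,5] | push {2}
  [19] u=6 | in [-4,5] | out [-5,5] | prev [-3,5] | push {1}
  [20] u=4 | in [-3,5] | out [-3,5] | prev [-2,5] | push {}
  [21] u=7 | in [-5,5] | out [-3,5] | prev [-2,5] | push {6}
  [22] u=5 | in [-5,5] | out [-5,5] | prev [-4,5] | push {0,3,7}
  [23] u=2 | in [-4,5] | out [-5,5] | prev [-3,5] | push {4}
  [24] u=1 | in [-5,5] | out [-5,5] | ==
  [25] u=6 | in [-4,5] | out [-5,5] | ==
  [26] u=0 | in [-5,5] | out [-5,4] | ==
  [27] u=3 | in [-5,5] | out [-4,5] | ==
  [28] u=7 | in [-5,5] | out [-3,5] | ==
  [29] u=4 | in [-5,5] | out [-5,5] | prev [-3,5] | push {7}
  [30] u=7 | in [-5,5] | out [-3,5] | ==

Converged values:
  [0] [-5,4]
  [1] [-5,5]
  [2] [-5,5]
  [3] [-4,5]
  [4] [-5,5]
  [5] [-5,5]
  [6] [-5,5]
  [7] [-3,5]

30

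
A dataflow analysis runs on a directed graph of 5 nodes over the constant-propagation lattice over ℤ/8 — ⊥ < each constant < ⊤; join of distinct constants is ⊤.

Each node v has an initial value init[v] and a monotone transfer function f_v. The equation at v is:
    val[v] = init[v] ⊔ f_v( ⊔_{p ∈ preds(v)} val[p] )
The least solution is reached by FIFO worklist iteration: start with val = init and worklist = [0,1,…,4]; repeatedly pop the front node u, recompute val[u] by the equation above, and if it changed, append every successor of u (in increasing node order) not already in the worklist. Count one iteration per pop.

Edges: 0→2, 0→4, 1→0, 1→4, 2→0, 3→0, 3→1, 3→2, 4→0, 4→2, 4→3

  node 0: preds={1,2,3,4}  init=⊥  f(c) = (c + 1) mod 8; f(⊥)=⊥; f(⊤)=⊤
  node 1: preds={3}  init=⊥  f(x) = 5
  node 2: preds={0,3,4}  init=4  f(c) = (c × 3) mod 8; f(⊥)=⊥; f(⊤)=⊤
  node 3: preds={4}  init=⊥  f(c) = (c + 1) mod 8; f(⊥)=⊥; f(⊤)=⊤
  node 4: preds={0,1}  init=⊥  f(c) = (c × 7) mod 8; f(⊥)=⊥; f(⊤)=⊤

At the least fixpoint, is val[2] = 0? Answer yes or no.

Trace (16 dequeues):
  [1] u=0 | in 4 | out 5 | prev ⊥ | push {}
  [2] u=1 | in ⊥ | out 5 | prev ⊥ | push {0}
  [3] u=2 | in 5 | out ⊤ | prev 4 | push {}
  [4] u=3 | in ⊥ | out ⊥ | ==
  [5] u=4 | in 5 | out 3 | prev ⊥ | push {2,3}
  [6] u=0 | in ⊤ | out ⊤ | prev 5 | push {4}
  [7] u=2 | in ⊤ | out ⊤ | ==
  [8] u=3 | in 3 | out 4 | prev ⊥ | push {0,1,2}
  [9] u=4 | in ⊤ | out ⊤ | prev 3 | push {3}
  [10] u=0 | in ⊤ | out ⊤ | ==
  [11] u=1 | in 4 | out 5 | ==
  [12] u=2 | in ⊤ | out ⊤ | ==
  [13] u=3 | in ⊤ | out ⊤ | prev 4 | push {0,1,2}
  [14] u=0 | in ⊤ | out ⊤ | ==
  [15] u=1 | in ⊤ | out 5 | ==
  [16] u=2 | in ⊤ | out ⊤ | ==

Converged values:
  [0] ⊤
  [1] 5
  [2] ⊤
  [3] ⊤
  [4] ⊤

no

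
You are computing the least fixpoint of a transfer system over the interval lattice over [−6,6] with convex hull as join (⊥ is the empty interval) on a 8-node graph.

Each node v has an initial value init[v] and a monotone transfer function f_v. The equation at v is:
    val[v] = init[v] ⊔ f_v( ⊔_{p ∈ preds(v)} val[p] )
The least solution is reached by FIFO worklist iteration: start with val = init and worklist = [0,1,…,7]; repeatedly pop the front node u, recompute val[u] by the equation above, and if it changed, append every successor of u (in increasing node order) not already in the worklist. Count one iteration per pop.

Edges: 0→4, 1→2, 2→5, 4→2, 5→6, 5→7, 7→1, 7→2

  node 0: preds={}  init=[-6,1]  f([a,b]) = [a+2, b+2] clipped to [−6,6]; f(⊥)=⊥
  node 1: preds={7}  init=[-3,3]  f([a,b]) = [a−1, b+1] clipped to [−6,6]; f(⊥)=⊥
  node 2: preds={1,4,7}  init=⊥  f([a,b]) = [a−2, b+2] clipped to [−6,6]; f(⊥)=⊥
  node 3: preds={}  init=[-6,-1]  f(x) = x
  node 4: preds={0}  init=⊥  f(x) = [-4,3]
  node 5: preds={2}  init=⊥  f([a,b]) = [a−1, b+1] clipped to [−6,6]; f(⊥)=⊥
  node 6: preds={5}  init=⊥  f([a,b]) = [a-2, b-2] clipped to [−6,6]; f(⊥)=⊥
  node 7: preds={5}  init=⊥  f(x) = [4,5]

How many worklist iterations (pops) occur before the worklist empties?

12

Worklist (12 pops):
  #1 pop 0: in=⊥ → [-6,1] (no change)
  #2 pop 1: in=⊥ → [-3,3] (no change)
  #3 pop 2: in=[-3,3] → [-5,5] (was ⊥); enqueue []
  #4 pop 3: in=⊥ → [-6,-1] (no change)
  #5 pop 4: in=[-6,1] → [-4,3] (was ⊥); enqueue [2]
  #6 pop 5: in=[-5,5] → [-6,6] (was ⊥); enqueue []
  #7 pop 6: in=[-6,6] → [-6,4] (was ⊥); enqueue []
  #8 pop 7: in=[-6,6] → [4,5] (was ⊥); enqueue [1]
  #9 pop 2: in=[-4,5] → [-6,6] (was [-5,5]); enqueue [5]
  #10 pop 1: in=[4,5] → [-3,6] (was [-3,3]); enqueue [2]
  #11 pop 5: in=[-6,6] → [-6,6] (no change)
  #12 pop 2: in=[-4,6] → [-6,6] (no change)

Fixpoint:
  val[0] = [-6,1]
  val[1] = [-3,6]
  val[2] = [-6,6]
  val[3] = [-6,-1]
  val[4] = [-4,3]
  val[5] = [-6,6]
  val[6] = [-6,4]
  val[7] = [4,5]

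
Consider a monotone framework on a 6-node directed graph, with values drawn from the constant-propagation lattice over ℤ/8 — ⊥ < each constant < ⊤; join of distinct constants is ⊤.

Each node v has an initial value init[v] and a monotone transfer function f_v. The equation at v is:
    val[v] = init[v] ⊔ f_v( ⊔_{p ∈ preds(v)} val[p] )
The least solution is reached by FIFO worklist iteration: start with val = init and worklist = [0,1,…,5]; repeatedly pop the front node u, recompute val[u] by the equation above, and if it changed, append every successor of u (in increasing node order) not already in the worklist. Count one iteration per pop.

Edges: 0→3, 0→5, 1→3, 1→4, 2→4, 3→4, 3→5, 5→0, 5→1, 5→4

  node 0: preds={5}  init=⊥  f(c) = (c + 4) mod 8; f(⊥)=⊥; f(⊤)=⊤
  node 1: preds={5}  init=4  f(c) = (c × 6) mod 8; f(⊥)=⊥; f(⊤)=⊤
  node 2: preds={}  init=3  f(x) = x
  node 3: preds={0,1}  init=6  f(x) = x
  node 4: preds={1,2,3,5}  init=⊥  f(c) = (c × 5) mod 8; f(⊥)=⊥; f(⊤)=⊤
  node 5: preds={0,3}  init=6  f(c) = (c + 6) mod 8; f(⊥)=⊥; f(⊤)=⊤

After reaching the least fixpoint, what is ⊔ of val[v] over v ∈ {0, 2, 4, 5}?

⊤

Trace (11 dequeues):
  [1] u=0 | in 6 | out 2 | prev ⊥ | push {}
  [2] u=1 | in 6 | out 4 | ==
  [3] u=2 | in ⊥ | out 3 | ==
  [4] u=3 | in ⊤ | out ⊤ | prev 6 | push {}
  [5] u=4 | in ⊤ | out ⊤ | prev ⊥ | push {}
  [6] u=5 | in ⊤ | out ⊤ | prev 6 | push {0,1,4}
  [7] u=0 | in ⊤ | out ⊤ | prev 2 | push {3,5}
  [8] u=1 | in ⊤ | out ⊤ | prev 4 | push {}
  [9] u=4 | in ⊤ | out ⊤ | ==
  [10] u=3 | in ⊤ | out ⊤ | ==
  [11] u=5 | in ⊤ | out ⊤ | ==

Converged values:
  [0] ⊤
  [1] ⊤
  [2] 3
  [3] ⊤
  [4] ⊤
  [5] ⊤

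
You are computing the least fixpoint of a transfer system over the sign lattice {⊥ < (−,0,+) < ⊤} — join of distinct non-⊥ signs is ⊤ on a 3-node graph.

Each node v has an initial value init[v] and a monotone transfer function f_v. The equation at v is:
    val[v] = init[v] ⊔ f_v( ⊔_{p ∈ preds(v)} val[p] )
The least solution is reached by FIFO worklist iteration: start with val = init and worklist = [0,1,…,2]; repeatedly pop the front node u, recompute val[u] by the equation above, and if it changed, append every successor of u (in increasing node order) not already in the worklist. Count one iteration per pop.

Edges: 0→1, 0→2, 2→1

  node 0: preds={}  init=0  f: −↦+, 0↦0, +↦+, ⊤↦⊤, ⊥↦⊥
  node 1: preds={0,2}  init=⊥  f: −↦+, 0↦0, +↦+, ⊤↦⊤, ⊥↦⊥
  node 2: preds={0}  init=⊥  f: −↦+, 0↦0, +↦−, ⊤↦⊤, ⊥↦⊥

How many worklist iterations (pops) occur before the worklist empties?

Iteration log — 4 steps:
  step 1. node 0  ⊔preds=⊥  new=0  stable
  step 2. node 1  ⊔preds=0  new=0  old=⊥  +wl: 
  step 3. node 2  ⊔preds=0  new=0  old=⊥  +wl: 1
  step 4. node 1  ⊔preds=0  new=0  stable

Least fixpoint reached:
  node 0: 0
  node 1: 0
  node 2: 0

4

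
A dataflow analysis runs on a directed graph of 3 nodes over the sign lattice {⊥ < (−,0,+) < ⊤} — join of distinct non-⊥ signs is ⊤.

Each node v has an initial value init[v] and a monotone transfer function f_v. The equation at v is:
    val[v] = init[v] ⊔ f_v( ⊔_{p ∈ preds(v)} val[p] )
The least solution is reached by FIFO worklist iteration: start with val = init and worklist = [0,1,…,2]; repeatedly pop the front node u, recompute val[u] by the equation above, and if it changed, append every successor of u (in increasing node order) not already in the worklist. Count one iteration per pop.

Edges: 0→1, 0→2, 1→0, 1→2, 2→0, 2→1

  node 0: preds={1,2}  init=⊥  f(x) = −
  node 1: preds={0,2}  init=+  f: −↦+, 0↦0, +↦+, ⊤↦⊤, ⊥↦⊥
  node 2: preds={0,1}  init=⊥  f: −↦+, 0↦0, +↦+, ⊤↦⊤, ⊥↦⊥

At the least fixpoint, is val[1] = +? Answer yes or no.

Trace (7 dequeues):
  [1] u=0 | in + | out − | prev ⊥ | push {}
  [2] u=1 | in − | out + | ==
  [3] u=2 | in ⊤ | out ⊤ | prev ⊥ | push {0,1}
  [4] u=0 | in ⊤ | out − | ==
  [5] u=1 | in ⊤ | out ⊤ | prev + | push {0,2}
  [6] u=0 | in ⊤ | out − | ==
  [7] u=2 | in ⊤ | out ⊤ | ==

Converged values:
  [0] −
  [1] ⊤
  [2] ⊤

no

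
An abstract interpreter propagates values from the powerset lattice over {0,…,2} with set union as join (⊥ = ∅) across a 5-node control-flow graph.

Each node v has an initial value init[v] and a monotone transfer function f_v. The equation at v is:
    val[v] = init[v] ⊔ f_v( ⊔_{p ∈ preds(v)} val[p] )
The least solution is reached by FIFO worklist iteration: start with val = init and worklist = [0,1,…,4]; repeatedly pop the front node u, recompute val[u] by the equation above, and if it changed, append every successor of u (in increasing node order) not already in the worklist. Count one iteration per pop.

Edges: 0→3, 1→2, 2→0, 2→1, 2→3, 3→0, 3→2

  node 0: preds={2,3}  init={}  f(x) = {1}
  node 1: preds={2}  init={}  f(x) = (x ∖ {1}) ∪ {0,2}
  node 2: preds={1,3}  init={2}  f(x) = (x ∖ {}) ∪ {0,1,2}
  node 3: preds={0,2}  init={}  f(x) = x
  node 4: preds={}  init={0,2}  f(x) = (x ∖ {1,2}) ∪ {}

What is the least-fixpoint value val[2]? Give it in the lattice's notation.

{0,1,2}

Iteration log — 8 steps:
  step 1. node 0  ⊔preds={2}  new={1}  old={}  +wl: 
  step 2. node 1  ⊔preds={2}  new={0,2}  old={}  +wl: 
  step 3. node 2  ⊔preds={0,2}  new={0,1,2}  old={2}  +wl: 0,1
  step 4. node 3  ⊔preds={0,1,2}  new={0,1,2}  old={}  +wl: 2
  step 5. node 4  ⊔preds={}  new={0,2}  stable
  step 6. node 0  ⊔preds={0,1,2}  new={1}  stable
  step 7. node 1  ⊔preds={0,1,2}  new={0,2}  stable
  step 8. node 2  ⊔preds={0,1,2}  new={0,1,2}  stable

Least fixpoint reached:
  node 0: {1}
  node 1: {0,2}
  node 2: {0,1,2}
  node 3: {0,1,2}
  node 4: {0,2}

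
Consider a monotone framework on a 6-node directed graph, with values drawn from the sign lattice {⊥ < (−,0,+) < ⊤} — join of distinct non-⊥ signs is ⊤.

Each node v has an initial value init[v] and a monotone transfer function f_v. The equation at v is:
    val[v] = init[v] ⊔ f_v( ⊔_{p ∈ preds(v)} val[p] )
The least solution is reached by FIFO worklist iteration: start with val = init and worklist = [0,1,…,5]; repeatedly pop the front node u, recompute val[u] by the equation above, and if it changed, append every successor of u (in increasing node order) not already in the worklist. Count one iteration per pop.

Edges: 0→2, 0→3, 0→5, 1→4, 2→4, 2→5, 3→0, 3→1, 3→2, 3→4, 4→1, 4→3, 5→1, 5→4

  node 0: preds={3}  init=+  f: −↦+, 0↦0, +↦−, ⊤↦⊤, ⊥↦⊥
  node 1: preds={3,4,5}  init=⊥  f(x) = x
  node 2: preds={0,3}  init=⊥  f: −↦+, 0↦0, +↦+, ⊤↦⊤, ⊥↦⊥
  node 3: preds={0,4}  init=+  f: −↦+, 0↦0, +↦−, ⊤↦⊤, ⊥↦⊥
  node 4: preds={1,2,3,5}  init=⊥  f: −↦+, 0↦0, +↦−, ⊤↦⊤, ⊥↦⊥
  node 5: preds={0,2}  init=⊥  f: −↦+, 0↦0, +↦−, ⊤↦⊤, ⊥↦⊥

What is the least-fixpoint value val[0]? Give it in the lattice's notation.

Iteration log — 11 steps:
  step 1. node 0  ⊔preds=+  new=⊤  old=+  +wl: 
  step 2. node 1  ⊔preds=+  new=+  old=⊥  +wl: 
  step 3. node 2  ⊔preds=⊤  new=⊤  old=⊥  +wl: 
  step 4. node 3  ⊔preds=⊤  new=⊤  old=+  +wl: 0,1,2
  step 5. node 4  ⊔preds=⊤  new=⊤  old=⊥  +wl: 3
  step 6. node 5  ⊔preds=⊤  new=⊤  old=⊥  +wl: 4
  step 7. node 0  ⊔preds=⊤  new=⊤  stable
  step 8. node 1  ⊔preds=⊤  new=⊤  old=+  +wl: 
  step 9. node 2  ⊔preds=⊤  new=⊤  stable
  step 10. node 3  ⊔preds=⊤  new=⊤  stable
  step 11. node 4  ⊔preds=⊤  new=⊤  stable

Least fixpoint reached:
  node 0: ⊤
  node 1: ⊤
  node 2: ⊤
  node 3: ⊤
  node 4: ⊤
  node 5: ⊤

⊤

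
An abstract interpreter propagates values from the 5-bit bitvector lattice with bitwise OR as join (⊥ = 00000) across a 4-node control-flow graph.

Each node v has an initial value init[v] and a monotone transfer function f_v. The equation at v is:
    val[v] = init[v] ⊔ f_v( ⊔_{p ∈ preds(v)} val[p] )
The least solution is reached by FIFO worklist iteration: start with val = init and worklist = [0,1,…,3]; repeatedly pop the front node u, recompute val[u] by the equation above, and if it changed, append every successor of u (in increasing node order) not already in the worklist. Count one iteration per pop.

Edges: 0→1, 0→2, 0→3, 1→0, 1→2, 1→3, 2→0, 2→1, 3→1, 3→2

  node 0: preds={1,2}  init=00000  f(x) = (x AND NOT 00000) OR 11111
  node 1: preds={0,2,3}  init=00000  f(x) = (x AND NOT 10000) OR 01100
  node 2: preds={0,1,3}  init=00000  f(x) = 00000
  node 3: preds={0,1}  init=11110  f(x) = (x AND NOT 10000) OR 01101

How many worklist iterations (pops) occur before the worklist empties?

7

Trace (7 dequeues):
  [1] u=0 | in 00000 | out 11111 | prev 00000 | push {}
  [2] u=1 | in 11111 | out 01111 | prev 00000 | push {0}
  [3] u=2 | in 11111 | out 00000 | ==
  [4] u=3 | in 11111 | out 11111 | prev 11110 | push {1,2}
  [5] u=0 | in 01111 | out 11111 | ==
  [6] u=1 | in 11111 | out 01111 | ==
  [7] u=2 | in 11111 | out 00000 | ==

Converged values:
  [0] 11111
  [1] 01111
  [2] 00000
  [3] 11111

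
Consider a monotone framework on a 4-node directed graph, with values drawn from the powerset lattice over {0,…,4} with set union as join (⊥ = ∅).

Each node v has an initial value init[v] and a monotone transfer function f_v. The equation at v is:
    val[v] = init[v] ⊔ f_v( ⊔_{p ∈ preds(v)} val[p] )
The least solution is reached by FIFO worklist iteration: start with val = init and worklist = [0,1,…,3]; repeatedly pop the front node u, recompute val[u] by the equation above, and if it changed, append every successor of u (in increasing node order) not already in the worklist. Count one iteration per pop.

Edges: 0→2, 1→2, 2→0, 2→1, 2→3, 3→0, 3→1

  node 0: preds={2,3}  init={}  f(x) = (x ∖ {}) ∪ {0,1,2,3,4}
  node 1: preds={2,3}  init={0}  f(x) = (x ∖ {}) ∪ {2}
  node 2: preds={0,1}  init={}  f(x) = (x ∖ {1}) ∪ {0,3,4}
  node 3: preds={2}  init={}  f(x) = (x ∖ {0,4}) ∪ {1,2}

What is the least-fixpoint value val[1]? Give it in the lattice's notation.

{0,1,2,3,4}

Worklist (7 pops):
  #1 pop 0: in={} → {0,1,2,3,4} (was {}); enqueue []
  #2 pop 1: in={} → {0,2} (was {0}); enqueue []
  #3 pop 2: in={0,1,2,3,4} → {0,2,3,4} (was {}); enqueue [0,1]
  #4 pop 3: in={0,2,3,4} → {1,2,3} (was {}); enqueue []
  #5 pop 0: in={0,1,2,3,4} → {0,1,2,3,4} (no change)
  #6 pop 1: in={0,1,2,3,4} → {0,1,2,3,4} (was {0,2}); enqueue [2]
  #7 pop 2: in={0,1,2,3,4} → {0,2,3,4} (no change)

Fixpoint:
  val[0] = {0,1,2,3,4}
  val[1] = {0,1,2,3,4}
  val[2] = {0,2,3,4}
  val[3] = {1,2,3}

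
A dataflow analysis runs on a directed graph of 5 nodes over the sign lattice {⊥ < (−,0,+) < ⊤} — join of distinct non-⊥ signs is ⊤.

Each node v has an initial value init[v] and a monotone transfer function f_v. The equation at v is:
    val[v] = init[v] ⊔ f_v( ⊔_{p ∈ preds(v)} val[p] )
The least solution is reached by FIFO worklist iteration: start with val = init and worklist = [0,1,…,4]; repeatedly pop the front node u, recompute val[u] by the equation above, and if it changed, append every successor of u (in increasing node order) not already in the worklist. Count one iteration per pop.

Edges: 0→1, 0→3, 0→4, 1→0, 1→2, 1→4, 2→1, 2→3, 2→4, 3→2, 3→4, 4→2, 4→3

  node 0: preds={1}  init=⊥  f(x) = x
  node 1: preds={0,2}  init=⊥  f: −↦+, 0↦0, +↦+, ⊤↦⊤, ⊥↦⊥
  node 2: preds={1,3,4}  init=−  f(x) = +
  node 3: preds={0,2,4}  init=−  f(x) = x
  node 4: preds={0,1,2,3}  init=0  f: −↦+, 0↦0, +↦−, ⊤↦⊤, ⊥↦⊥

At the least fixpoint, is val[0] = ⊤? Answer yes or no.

yes

Trace (14 dequeues):
  [1] u=0 | in ⊥ | out ⊥ | ==
  [2] u=1 | in − | out + | prev ⊥ | push {0}
  [3] u=2 | in ⊤ | out ⊤ | prev − | push {1}
  [4] u=3 | in ⊤ | out ⊤ | prev − | push {2}
  [5] u=4 | in ⊤ | out ⊤ | prev 0 | push {3}
  [6] u=0 | in + | out + | prev ⊥ | push {4}
  [7] u=1 | in ⊤ | out ⊤ | prev + | push {0}
  [8] u=2 | in ⊤ | out ⊤ | ==
  [9] u=3 | in ⊤ | out ⊤ | ==
  [10] u=4 | in ⊤ | out ⊤ | ==
  [11] u=0 | in ⊤ | out ⊤ | prev + | push {1,3,4}
  [12] u=1 | in ⊤ | out ⊤ | ==
  [13] u=3 | in ⊤ | out ⊤ | ==
  [14] u=4 | in ⊤ | out ⊤ | ==

Converged values:
  [0] ⊤
  [1] ⊤
  [2] ⊤
  [3] ⊤
  [4] ⊤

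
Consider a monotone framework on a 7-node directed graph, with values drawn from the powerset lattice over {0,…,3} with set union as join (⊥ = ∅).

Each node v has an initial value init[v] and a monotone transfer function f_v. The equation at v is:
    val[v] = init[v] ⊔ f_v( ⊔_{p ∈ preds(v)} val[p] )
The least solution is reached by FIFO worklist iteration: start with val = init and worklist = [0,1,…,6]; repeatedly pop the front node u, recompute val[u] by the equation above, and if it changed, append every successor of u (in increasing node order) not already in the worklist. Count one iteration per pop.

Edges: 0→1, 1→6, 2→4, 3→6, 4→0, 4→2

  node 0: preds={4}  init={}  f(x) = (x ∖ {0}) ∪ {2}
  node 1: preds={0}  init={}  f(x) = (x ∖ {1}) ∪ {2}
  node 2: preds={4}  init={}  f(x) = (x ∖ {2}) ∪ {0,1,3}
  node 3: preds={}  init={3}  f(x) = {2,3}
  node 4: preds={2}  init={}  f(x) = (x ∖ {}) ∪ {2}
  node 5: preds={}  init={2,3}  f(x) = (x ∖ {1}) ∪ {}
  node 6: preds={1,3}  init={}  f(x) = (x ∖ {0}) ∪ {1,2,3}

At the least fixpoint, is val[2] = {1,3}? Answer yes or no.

Worklist (11 pops):
  #1 pop 0: in={} → {2} (was {}); enqueue []
  #2 pop 1: in={2} → {2} (was {}); enqueue []
  #3 pop 2: in={} → {0,1,3} (was {}); enqueue []
  #4 pop 3: in={} → {2,3} (was {3}); enqueue []
  #5 pop 4: in={0,1,3} → {0,1,2,3} (was {}); enqueue [0,2]
  #6 pop 5: in={} → {2,3} (no change)
  #7 pop 6: in={2,3} → {1,2,3} (was {}); enqueue []
  #8 pop 0: in={0,1,2,3} → {1,2,3} (was {2}); enqueue [1]
  #9 pop 2: in={0,1,2,3} → {0,1,3} (no change)
  #10 pop 1: in={1,2,3} → {2,3} (was {2}); enqueue [6]
  #11 pop 6: in={2,3} → {1,2,3} (no change)

Fixpoint:
  val[0] = {1,2,3}
  val[1] = {2,3}
  val[2] = {0,1,3}
  val[3] = {2,3}
  val[4] = {0,1,2,3}
  val[5] = {2,3}
  val[6] = {1,2,3}

no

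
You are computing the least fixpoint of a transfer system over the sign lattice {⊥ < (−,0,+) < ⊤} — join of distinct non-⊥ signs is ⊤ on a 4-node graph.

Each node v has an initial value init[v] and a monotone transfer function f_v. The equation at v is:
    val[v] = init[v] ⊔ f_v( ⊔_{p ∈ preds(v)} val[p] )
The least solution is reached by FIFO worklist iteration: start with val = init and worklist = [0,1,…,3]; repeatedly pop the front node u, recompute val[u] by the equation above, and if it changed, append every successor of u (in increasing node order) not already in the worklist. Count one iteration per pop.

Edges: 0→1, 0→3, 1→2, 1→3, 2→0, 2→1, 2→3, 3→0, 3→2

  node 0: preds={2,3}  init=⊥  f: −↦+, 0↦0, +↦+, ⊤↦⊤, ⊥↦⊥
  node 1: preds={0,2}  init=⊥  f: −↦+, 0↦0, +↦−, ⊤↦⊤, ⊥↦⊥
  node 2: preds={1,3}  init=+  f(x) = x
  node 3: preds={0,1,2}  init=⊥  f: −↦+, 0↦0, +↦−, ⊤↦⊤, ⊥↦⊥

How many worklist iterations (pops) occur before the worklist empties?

Worklist (8 pops):
  #1 pop 0: in=+ → + (was ⊥); enqueue []
  #2 pop 1: in=+ → − (was ⊥); enqueue []
  #3 pop 2: in=− → ⊤ (was +); enqueue [0,1]
  #4 pop 3: in=⊤ → ⊤ (was ⊥); enqueue [2]
  #5 pop 0: in=⊤ → ⊤ (was +); enqueue [3]
  #6 pop 1: in=⊤ → ⊤ (was −); enqueue []
  #7 pop 2: in=⊤ → ⊤ (no change)
  #8 pop 3: in=⊤ → ⊤ (no change)

Fixpoint:
  val[0] = ⊤
  val[1] = ⊤
  val[2] = ⊤
  val[3] = ⊤

8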